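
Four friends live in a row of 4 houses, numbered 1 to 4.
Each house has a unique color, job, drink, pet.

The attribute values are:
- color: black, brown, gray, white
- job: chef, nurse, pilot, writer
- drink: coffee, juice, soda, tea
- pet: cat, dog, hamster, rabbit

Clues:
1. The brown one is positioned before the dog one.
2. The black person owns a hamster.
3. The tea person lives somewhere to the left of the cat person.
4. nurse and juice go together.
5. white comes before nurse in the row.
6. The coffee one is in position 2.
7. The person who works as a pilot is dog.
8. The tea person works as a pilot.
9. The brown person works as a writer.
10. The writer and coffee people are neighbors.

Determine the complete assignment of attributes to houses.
Solution:

House | Color | Job | Drink | Pet
---------------------------------
  1   | brown | writer | soda | rabbit
  2   | black | chef | coffee | hamster
  3   | white | pilot | tea | dog
  4   | gray | nurse | juice | cat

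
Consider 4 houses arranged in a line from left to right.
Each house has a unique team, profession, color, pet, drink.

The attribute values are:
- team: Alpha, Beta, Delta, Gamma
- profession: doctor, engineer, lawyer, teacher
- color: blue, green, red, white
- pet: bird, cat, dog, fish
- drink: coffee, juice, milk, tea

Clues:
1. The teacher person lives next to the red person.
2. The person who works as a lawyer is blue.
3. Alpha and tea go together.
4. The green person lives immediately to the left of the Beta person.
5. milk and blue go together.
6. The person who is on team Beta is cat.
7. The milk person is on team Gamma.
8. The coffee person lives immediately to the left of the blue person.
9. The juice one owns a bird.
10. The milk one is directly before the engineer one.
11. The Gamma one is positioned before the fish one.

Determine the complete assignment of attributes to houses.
Solution:

House | Team | Profession | Color | Pet | Drink
-----------------------------------------------
  1   | Delta | teacher | green | bird | juice
  2   | Beta | doctor | red | cat | coffee
  3   | Gamma | lawyer | blue | dog | milk
  4   | Alpha | engineer | white | fish | tea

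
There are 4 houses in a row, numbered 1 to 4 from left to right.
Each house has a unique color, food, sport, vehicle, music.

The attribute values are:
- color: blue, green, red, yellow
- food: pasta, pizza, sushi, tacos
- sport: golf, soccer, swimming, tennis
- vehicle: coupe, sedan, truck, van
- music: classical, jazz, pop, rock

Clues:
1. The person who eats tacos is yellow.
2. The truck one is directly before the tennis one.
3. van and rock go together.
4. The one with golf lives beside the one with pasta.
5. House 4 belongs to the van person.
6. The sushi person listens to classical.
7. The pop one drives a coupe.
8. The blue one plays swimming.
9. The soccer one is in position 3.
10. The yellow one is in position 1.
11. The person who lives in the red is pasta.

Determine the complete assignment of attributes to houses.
Solution:

House | Color | Food | Sport | Vehicle | Music
----------------------------------------------
  1   | yellow | tacos | golf | truck | jazz
  2   | red | pasta | tennis | coupe | pop
  3   | green | sushi | soccer | sedan | classical
  4   | blue | pizza | swimming | van | rock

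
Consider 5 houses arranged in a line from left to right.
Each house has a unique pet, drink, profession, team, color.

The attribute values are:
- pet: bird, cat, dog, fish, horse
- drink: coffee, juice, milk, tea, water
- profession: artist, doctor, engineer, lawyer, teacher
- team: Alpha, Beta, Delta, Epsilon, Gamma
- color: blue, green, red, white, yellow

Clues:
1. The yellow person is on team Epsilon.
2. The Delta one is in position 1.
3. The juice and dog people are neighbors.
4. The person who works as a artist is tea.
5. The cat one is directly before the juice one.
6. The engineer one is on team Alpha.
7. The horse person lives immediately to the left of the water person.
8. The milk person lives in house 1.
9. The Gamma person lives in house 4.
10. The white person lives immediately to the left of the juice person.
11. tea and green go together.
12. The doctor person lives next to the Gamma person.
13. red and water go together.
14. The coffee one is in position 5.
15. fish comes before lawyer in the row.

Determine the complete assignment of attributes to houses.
Solution:

House | Pet | Drink | Profession | Team | Color
-----------------------------------------------
  1   | cat | milk | teacher | Delta | white
  2   | horse | juice | engineer | Alpha | blue
  3   | dog | water | doctor | Beta | red
  4   | fish | tea | artist | Gamma | green
  5   | bird | coffee | lawyer | Epsilon | yellow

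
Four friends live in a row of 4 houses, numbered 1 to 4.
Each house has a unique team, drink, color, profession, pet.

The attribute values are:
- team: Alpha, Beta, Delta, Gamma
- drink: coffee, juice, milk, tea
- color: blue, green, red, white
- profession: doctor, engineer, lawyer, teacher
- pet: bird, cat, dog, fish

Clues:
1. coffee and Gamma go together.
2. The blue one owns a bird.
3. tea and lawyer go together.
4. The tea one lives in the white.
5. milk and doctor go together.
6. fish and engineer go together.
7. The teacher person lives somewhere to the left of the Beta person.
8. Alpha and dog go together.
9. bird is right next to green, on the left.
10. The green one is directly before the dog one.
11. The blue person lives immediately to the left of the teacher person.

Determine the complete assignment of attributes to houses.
Solution:

House | Team | Drink | Color | Profession | Pet
-----------------------------------------------
  1   | Delta | milk | blue | doctor | bird
  2   | Gamma | coffee | green | teacher | cat
  3   | Alpha | tea | white | lawyer | dog
  4   | Beta | juice | red | engineer | fish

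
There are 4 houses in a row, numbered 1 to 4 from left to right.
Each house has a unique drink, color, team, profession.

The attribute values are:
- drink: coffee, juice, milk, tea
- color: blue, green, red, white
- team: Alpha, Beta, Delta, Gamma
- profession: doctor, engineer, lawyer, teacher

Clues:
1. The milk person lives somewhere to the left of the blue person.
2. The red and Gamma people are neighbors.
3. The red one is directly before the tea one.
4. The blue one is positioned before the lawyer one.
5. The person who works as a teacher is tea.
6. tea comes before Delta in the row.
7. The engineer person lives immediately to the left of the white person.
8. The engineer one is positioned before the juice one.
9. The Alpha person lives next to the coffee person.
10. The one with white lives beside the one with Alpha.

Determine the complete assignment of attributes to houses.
Solution:

House | Drink | Color | Team | Profession
-----------------------------------------
  1   | milk | red | Beta | engineer
  2   | tea | white | Gamma | teacher
  3   | juice | blue | Alpha | doctor
  4   | coffee | green | Delta | lawyer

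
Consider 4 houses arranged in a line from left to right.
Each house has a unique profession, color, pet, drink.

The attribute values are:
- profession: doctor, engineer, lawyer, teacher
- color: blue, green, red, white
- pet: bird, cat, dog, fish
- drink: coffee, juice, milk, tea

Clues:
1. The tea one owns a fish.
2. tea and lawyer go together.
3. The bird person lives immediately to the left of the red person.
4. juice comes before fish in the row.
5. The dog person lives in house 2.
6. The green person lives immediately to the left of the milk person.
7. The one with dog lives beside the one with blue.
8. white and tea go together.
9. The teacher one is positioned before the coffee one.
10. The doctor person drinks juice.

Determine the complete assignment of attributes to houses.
Solution:

House | Profession | Color | Pet | Drink
----------------------------------------
  1   | doctor | green | bird | juice
  2   | teacher | red | dog | milk
  3   | engineer | blue | cat | coffee
  4   | lawyer | white | fish | tea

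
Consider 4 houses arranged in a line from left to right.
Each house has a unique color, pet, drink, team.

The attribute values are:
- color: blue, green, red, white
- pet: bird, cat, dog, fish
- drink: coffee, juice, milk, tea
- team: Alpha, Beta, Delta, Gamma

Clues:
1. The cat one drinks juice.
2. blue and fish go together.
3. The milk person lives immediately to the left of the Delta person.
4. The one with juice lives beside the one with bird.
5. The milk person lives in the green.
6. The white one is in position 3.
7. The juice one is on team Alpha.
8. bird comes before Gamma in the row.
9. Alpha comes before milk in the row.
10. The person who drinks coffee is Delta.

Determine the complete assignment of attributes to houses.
Solution:

House | Color | Pet | Drink | Team
----------------------------------
  1   | red | cat | juice | Alpha
  2   | green | bird | milk | Beta
  3   | white | dog | coffee | Delta
  4   | blue | fish | tea | Gamma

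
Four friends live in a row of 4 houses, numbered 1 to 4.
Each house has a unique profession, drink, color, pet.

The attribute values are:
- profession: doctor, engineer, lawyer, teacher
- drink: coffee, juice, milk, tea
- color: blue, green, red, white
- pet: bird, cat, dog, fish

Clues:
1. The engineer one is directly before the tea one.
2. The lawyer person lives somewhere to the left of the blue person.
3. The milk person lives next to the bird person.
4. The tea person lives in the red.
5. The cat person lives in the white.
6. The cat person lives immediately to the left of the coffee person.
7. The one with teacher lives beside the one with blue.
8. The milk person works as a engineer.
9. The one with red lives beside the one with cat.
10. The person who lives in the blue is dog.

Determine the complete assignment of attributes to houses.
Solution:

House | Profession | Drink | Color | Pet
----------------------------------------
  1   | engineer | milk | green | fish
  2   | lawyer | tea | red | bird
  3   | teacher | juice | white | cat
  4   | doctor | coffee | blue | dog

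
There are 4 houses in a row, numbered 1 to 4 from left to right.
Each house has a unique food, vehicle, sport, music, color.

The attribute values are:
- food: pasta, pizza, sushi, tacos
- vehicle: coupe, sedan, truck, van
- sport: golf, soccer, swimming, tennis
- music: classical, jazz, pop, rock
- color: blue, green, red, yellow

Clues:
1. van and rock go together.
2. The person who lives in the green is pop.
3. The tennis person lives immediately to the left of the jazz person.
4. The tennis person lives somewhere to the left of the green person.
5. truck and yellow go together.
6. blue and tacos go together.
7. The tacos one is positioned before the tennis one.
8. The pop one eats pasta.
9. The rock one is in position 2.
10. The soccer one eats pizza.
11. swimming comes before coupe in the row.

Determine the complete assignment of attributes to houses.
Solution:

House | Food | Vehicle | Sport | Music | Color
----------------------------------------------
  1   | tacos | sedan | swimming | classical | blue
  2   | sushi | van | tennis | rock | red
  3   | pizza | truck | soccer | jazz | yellow
  4   | pasta | coupe | golf | pop | green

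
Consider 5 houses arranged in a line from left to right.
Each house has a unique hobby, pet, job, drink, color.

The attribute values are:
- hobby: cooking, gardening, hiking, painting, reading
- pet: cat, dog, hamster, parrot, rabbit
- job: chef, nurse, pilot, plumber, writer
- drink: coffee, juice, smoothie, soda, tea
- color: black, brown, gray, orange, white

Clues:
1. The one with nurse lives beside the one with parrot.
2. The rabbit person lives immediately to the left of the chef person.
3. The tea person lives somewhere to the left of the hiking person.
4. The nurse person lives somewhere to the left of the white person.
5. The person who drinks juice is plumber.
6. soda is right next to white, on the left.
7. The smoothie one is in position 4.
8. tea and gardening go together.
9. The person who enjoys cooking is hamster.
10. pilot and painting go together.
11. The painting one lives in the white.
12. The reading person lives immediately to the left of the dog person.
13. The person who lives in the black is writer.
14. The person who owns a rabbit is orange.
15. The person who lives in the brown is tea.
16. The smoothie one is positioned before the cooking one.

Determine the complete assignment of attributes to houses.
Solution:

House | Hobby | Pet | Job | Drink | Color
-----------------------------------------
  1   | reading | rabbit | plumber | juice | orange
  2   | gardening | dog | chef | tea | brown
  3   | hiking | cat | nurse | soda | gray
  4   | painting | parrot | pilot | smoothie | white
  5   | cooking | hamster | writer | coffee | black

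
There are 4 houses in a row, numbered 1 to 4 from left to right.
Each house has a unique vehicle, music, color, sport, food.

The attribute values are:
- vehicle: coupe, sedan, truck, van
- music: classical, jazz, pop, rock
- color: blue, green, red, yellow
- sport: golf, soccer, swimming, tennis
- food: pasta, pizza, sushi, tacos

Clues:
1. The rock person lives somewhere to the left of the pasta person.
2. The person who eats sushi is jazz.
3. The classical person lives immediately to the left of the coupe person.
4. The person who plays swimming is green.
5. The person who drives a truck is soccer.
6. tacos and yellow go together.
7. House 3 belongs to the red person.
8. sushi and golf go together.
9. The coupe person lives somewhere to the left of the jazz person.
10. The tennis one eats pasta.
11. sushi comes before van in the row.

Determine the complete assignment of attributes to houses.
Solution:

House | Vehicle | Music | Color | Sport | Food
----------------------------------------------
  1   | truck | classical | yellow | soccer | tacos
  2   | coupe | rock | green | swimming | pizza
  3   | sedan | jazz | red | golf | sushi
  4   | van | pop | blue | tennis | pasta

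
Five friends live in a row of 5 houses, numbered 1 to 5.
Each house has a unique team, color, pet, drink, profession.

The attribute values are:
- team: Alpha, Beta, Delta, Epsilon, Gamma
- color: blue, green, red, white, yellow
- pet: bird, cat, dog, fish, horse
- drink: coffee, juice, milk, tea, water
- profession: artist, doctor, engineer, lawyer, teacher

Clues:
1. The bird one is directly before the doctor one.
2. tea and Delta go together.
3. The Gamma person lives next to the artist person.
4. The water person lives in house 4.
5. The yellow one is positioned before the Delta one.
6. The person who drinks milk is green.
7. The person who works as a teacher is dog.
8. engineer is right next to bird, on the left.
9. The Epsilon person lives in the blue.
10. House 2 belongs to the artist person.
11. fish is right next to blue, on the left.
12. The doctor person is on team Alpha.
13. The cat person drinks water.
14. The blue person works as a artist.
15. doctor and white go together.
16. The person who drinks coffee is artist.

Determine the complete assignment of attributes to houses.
Solution:

House | Team | Color | Pet | Drink | Profession
-----------------------------------------------
  1   | Gamma | green | fish | milk | engineer
  2   | Epsilon | blue | bird | coffee | artist
  3   | Alpha | white | horse | juice | doctor
  4   | Beta | yellow | cat | water | lawyer
  5   | Delta | red | dog | tea | teacher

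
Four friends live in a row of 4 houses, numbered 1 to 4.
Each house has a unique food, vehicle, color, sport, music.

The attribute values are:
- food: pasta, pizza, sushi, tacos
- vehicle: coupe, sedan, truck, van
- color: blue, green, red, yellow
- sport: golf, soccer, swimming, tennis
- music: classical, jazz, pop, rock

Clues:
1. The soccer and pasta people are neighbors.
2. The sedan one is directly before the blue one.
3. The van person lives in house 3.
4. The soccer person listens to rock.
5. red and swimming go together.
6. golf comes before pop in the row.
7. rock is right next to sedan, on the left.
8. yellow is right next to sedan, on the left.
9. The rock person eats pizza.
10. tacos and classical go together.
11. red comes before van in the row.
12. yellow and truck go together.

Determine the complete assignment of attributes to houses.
Solution:

House | Food | Vehicle | Color | Sport | Music
----------------------------------------------
  1   | pizza | truck | yellow | soccer | rock
  2   | pasta | sedan | red | swimming | jazz
  3   | tacos | van | blue | golf | classical
  4   | sushi | coupe | green | tennis | pop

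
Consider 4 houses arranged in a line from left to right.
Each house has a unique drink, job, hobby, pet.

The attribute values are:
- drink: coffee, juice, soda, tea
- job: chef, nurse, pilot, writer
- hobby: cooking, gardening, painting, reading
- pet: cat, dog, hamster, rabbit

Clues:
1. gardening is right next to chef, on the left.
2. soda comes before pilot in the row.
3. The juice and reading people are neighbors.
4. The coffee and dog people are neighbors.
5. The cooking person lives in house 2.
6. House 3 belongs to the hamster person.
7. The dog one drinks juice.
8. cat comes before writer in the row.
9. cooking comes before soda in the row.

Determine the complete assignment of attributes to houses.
Solution:

House | Drink | Job | Hobby | Pet
---------------------------------
  1   | coffee | nurse | gardening | cat
  2   | juice | chef | cooking | dog
  3   | soda | writer | reading | hamster
  4   | tea | pilot | painting | rabbit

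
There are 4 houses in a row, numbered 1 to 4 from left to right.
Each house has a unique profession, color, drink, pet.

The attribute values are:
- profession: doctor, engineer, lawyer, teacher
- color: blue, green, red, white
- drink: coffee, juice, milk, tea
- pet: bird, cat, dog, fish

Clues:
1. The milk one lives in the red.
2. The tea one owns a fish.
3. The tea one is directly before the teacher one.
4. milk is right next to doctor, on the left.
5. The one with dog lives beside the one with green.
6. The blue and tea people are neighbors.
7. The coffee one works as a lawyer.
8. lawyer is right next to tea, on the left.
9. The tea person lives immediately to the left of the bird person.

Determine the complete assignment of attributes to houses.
Solution:

House | Profession | Color | Drink | Pet
----------------------------------------
  1   | lawyer | blue | coffee | dog
  2   | engineer | green | tea | fish
  3   | teacher | red | milk | bird
  4   | doctor | white | juice | cat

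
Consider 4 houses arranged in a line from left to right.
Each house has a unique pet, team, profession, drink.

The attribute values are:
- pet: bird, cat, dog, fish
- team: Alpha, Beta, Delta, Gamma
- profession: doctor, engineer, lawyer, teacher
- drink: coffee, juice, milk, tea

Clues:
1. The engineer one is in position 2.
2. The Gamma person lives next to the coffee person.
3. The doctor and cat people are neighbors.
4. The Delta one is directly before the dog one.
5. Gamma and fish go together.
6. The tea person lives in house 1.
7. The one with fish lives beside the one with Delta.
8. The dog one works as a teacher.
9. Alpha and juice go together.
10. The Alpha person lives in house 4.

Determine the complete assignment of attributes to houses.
Solution:

House | Pet | Team | Profession | Drink
---------------------------------------
  1   | fish | Gamma | doctor | tea
  2   | cat | Delta | engineer | coffee
  3   | dog | Beta | teacher | milk
  4   | bird | Alpha | lawyer | juice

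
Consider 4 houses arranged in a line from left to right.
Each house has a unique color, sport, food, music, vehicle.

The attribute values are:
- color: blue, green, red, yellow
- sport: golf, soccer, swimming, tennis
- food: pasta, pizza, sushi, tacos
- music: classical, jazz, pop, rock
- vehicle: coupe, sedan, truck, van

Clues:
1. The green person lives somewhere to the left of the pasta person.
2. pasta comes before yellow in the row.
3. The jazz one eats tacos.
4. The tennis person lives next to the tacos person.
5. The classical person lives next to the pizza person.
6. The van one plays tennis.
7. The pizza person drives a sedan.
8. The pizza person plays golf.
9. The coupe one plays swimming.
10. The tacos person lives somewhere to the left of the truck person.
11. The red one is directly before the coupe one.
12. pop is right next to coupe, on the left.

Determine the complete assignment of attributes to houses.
Solution:

House | Color | Sport | Food | Music | Vehicle
----------------------------------------------
  1   | red | tennis | sushi | pop | van
  2   | green | swimming | tacos | jazz | coupe
  3   | blue | soccer | pasta | classical | truck
  4   | yellow | golf | pizza | rock | sedan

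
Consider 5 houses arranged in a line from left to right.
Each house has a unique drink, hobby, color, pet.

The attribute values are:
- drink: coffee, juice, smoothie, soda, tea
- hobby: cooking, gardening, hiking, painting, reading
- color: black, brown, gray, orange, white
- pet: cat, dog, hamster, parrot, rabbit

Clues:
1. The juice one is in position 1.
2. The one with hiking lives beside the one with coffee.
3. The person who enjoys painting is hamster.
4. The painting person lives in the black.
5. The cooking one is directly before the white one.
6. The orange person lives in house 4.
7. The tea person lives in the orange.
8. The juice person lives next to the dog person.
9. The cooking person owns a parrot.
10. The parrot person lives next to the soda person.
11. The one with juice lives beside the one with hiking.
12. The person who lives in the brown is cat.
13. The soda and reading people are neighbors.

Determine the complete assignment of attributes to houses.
Solution:

House | Drink | Hobby | Color | Pet
-----------------------------------
  1   | juice | cooking | gray | parrot
  2   | soda | hiking | white | dog
  3   | coffee | reading | brown | cat
  4   | tea | gardening | orange | rabbit
  5   | smoothie | painting | black | hamster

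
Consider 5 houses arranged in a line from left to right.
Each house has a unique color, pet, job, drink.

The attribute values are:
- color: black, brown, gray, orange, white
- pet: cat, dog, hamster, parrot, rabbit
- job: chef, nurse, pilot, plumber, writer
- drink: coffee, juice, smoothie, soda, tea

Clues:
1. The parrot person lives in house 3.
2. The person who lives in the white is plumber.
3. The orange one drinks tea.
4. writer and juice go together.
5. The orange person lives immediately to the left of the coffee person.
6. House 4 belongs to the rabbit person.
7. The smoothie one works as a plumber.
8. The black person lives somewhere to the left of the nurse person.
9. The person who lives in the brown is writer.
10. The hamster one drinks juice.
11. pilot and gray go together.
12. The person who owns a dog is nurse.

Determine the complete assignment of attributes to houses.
Solution:

House | Color | Pet | Job | Drink
---------------------------------
  1   | black | cat | chef | soda
  2   | orange | dog | nurse | tea
  3   | gray | parrot | pilot | coffee
  4   | white | rabbit | plumber | smoothie
  5   | brown | hamster | writer | juice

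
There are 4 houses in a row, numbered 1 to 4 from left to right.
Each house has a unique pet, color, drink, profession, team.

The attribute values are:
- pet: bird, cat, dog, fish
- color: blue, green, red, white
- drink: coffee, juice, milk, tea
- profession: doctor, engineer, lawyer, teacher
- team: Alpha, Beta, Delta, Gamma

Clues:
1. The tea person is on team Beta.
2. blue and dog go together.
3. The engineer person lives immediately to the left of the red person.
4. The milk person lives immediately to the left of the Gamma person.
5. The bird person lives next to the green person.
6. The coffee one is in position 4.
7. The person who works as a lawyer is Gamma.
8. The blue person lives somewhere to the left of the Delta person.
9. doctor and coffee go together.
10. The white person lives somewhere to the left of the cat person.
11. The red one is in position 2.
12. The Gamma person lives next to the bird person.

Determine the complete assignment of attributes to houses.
Solution:

House | Pet | Color | Drink | Profession | Team
-----------------------------------------------
  1   | dog | blue | milk | engineer | Alpha
  2   | fish | red | juice | lawyer | Gamma
  3   | bird | white | tea | teacher | Beta
  4   | cat | green | coffee | doctor | Delta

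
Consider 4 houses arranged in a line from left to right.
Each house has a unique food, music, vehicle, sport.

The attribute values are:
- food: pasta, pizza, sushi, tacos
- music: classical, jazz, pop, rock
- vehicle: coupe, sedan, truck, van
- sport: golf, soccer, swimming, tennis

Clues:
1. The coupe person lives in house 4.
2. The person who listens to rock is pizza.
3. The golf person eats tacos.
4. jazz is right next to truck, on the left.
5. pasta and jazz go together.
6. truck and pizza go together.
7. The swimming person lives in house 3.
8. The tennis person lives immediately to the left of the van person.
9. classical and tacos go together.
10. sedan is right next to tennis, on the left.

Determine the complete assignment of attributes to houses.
Solution:

House | Food | Music | Vehicle | Sport
--------------------------------------
  1   | pasta | jazz | sedan | soccer
  2   | pizza | rock | truck | tennis
  3   | sushi | pop | van | swimming
  4   | tacos | classical | coupe | golf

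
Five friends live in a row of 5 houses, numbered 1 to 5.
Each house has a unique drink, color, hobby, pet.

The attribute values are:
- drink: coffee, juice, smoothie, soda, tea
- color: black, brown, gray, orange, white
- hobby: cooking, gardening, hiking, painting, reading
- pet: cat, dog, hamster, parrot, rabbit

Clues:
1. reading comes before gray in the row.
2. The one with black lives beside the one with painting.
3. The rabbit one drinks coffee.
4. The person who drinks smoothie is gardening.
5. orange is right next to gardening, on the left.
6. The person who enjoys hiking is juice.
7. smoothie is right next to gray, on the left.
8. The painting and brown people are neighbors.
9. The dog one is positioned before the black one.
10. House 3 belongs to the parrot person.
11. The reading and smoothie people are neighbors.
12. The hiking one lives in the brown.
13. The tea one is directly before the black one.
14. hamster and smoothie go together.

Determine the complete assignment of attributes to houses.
Solution:

House | Drink | Color | Hobby | Pet
-----------------------------------
  1   | tea | orange | reading | dog
  2   | smoothie | black | gardening | hamster
  3   | soda | gray | painting | parrot
  4   | juice | brown | hiking | cat
  5   | coffee | white | cooking | rabbit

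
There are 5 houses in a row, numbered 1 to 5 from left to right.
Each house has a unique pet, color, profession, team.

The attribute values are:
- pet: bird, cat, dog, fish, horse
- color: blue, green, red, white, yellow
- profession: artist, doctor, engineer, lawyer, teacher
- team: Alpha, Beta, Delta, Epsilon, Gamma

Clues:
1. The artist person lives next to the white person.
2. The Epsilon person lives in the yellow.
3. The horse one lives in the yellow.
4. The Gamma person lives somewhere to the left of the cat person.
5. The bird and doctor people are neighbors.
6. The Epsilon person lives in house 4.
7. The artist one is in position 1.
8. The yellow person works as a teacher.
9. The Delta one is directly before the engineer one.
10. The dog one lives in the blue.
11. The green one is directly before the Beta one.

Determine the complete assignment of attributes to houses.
Solution:

House | Pet | Color | Profession | Team
---------------------------------------
  1   | fish | green | artist | Delta
  2   | bird | white | engineer | Beta
  3   | dog | blue | doctor | Gamma
  4   | horse | yellow | teacher | Epsilon
  5   | cat | red | lawyer | Alpha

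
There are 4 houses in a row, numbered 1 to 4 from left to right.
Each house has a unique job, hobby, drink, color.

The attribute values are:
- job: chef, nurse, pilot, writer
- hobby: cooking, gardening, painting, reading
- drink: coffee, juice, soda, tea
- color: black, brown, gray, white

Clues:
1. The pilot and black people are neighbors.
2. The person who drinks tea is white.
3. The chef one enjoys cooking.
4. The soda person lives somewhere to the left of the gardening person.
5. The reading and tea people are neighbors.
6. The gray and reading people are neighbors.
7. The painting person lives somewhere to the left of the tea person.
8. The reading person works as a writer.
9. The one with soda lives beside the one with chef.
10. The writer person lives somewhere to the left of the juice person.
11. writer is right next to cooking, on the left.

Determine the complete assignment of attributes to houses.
Solution:

House | Job | Hobby | Drink | Color
-----------------------------------
  1   | pilot | painting | coffee | gray
  2   | writer | reading | soda | black
  3   | chef | cooking | tea | white
  4   | nurse | gardening | juice | brown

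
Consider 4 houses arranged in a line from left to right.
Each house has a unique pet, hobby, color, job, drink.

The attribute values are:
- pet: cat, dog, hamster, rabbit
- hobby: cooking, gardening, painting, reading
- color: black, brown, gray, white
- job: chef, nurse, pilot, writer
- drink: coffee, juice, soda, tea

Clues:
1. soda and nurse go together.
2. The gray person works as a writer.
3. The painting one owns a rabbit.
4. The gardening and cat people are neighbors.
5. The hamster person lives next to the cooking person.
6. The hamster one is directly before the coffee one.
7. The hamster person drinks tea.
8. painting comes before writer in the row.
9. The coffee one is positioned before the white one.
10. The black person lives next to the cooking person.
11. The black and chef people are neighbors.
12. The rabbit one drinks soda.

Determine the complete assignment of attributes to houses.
Solution:

House | Pet | Hobby | Color | Job | Drink
-----------------------------------------
  1   | hamster | gardening | black | pilot | tea
  2   | cat | cooking | brown | chef | coffee
  3   | rabbit | painting | white | nurse | soda
  4   | dog | reading | gray | writer | juice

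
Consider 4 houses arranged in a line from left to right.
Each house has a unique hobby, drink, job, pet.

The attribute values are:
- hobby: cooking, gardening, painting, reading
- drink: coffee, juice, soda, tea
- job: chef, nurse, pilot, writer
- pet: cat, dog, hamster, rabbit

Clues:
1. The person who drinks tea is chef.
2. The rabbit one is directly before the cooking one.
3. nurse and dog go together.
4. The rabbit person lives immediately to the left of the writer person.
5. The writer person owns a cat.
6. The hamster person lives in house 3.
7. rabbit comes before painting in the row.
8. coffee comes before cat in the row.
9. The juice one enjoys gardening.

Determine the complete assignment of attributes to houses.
Solution:

House | Hobby | Drink | Job | Pet
---------------------------------
  1   | reading | coffee | pilot | rabbit
  2   | cooking | soda | writer | cat
  3   | painting | tea | chef | hamster
  4   | gardening | juice | nurse | dog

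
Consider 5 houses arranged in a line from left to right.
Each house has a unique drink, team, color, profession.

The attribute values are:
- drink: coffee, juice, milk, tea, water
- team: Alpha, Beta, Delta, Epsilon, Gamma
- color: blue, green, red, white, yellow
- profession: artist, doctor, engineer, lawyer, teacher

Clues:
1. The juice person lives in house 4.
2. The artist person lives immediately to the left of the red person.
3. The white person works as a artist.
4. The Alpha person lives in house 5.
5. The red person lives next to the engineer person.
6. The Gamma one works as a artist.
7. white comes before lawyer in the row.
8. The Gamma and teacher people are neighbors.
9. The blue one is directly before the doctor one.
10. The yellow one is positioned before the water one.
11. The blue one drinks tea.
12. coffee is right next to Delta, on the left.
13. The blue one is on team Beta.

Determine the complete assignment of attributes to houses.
Solution:

House | Drink | Team | Color | Profession
-----------------------------------------
  1   | coffee | Gamma | white | artist
  2   | milk | Delta | red | teacher
  3   | tea | Beta | blue | engineer
  4   | juice | Epsilon | yellow | doctor
  5   | water | Alpha | green | lawyer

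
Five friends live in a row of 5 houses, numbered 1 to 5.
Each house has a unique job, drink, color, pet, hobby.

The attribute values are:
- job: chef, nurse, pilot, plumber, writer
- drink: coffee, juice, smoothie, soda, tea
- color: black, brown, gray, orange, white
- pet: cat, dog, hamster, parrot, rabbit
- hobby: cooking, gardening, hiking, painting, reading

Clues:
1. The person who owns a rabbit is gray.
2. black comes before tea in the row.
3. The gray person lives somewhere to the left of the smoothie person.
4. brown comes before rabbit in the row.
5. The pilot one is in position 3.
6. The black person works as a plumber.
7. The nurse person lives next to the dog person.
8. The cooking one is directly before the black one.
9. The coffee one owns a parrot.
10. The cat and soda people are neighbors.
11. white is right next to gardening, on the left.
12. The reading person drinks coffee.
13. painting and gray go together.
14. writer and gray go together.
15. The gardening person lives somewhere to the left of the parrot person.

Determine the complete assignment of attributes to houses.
Solution:

House | Job | Drink | Color | Pet | Hobby
-----------------------------------------
  1   | nurse | juice | white | cat | cooking
  2   | plumber | soda | black | dog | gardening
  3   | pilot | coffee | brown | parrot | reading
  4   | writer | tea | gray | rabbit | painting
  5   | chef | smoothie | orange | hamster | hiking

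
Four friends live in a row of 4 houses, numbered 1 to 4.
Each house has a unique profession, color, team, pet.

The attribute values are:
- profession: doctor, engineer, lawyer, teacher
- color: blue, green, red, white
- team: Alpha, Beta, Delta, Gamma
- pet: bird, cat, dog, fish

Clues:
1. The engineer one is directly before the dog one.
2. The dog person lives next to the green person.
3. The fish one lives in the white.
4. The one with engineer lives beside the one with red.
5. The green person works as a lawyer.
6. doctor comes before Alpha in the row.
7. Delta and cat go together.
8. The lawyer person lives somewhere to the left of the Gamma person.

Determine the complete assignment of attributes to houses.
Solution:

House | Profession | Color | Team | Pet
---------------------------------------
  1   | engineer | blue | Delta | cat
  2   | doctor | red | Beta | dog
  3   | lawyer | green | Alpha | bird
  4   | teacher | white | Gamma | fish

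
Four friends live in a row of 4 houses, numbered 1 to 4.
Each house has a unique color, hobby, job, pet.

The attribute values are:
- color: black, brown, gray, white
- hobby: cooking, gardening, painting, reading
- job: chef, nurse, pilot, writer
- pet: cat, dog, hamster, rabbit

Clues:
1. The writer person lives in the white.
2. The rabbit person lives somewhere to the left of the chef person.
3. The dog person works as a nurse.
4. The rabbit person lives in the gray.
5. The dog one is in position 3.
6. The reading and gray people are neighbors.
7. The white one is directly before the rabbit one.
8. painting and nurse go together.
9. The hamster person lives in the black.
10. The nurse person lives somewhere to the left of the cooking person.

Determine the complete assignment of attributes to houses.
Solution:

House | Color | Hobby | Job | Pet
---------------------------------
  1   | white | reading | writer | cat
  2   | gray | gardening | pilot | rabbit
  3   | brown | painting | nurse | dog
  4   | black | cooking | chef | hamster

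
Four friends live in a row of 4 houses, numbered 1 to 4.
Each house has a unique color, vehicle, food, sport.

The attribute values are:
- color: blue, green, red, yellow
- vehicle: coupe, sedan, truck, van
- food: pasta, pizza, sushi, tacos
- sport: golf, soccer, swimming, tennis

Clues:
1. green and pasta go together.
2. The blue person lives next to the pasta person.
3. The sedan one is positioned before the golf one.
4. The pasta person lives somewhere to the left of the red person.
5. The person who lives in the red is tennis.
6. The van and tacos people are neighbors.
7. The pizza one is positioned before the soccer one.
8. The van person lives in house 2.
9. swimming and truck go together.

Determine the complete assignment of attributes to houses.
Solution:

House | Color | Vehicle | Food | Sport
--------------------------------------
  1   | blue | truck | pizza | swimming
  2   | green | van | pasta | soccer
  3   | red | sedan | tacos | tennis
  4   | yellow | coupe | sushi | golf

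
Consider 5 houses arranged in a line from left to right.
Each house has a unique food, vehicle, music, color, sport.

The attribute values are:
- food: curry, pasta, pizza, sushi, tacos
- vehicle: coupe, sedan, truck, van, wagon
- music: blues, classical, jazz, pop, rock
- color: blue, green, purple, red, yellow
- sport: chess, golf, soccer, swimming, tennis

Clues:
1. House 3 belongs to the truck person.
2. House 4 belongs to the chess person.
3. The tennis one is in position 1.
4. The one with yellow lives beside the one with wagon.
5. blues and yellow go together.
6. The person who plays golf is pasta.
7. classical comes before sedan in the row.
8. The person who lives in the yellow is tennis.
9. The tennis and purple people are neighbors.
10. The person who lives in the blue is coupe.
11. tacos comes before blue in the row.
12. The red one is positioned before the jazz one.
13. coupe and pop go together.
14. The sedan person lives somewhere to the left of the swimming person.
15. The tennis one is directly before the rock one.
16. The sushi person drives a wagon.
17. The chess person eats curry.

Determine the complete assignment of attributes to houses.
Solution:

House | Food | Vehicle | Music | Color | Sport
----------------------------------------------
  1   | tacos | van | blues | yellow | tennis
  2   | sushi | wagon | rock | purple | soccer
  3   | pasta | truck | classical | red | golf
  4   | curry | sedan | jazz | green | chess
  5   | pizza | coupe | pop | blue | swimming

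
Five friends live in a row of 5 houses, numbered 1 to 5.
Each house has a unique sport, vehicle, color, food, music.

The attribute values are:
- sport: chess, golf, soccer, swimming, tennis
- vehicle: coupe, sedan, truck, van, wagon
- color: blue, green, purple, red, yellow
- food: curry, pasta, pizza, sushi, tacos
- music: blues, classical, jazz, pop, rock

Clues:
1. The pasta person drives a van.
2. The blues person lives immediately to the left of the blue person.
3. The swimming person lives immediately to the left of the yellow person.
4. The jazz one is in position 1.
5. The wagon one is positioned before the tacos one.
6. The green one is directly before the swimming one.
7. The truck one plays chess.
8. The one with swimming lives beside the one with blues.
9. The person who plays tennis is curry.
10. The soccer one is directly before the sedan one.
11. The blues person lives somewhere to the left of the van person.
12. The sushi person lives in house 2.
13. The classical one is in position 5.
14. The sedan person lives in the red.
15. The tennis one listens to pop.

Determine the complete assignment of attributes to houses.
Solution:

House | Sport | Vehicle | Color | Food | Music
----------------------------------------------
  1   | soccer | wagon | green | pizza | jazz
  2   | swimming | sedan | red | sushi | rock
  3   | chess | truck | yellow | tacos | blues
  4   | tennis | coupe | blue | curry | pop
  5   | golf | van | purple | pasta | classical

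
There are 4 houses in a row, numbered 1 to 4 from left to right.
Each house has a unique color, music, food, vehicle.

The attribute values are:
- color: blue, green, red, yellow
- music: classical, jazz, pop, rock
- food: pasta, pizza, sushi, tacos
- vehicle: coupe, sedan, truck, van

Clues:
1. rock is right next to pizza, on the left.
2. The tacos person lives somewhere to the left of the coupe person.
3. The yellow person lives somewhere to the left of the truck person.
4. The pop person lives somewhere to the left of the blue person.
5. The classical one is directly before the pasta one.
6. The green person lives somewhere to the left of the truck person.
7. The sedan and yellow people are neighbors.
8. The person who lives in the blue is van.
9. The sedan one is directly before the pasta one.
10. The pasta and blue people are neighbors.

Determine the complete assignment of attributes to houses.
Solution:

House | Color | Music | Food | Vehicle
--------------------------------------
  1   | green | classical | tacos | sedan
  2   | yellow | pop | pasta | coupe
  3   | blue | rock | sushi | van
  4   | red | jazz | pizza | truck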